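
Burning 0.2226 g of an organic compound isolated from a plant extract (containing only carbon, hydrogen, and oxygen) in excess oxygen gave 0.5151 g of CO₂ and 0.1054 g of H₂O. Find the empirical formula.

mol C = 0.5151 g CO₂ ÷ 44.009 g/mol = 0.011704 mol
mol H = 2 × 0.1054 g H₂O ÷ 18.015 g/mol = 0.011701 mol
mass O = 0.2226 − (0.14058 + 0.011795) = 0.070223 g → mol O = 0.070223 ÷ 15.999 = 0.0043892 mol
Divide by the smallest (0.0043892 mol): C 2.667, H 2.666, O 1.000
Multiplying each by 3 gives whole numbers: C 8.00, H 8.00, O 3.00

C8H8O3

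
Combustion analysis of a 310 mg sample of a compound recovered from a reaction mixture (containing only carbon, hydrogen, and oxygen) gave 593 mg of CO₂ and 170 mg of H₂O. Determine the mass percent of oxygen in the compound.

mol C = 0.593 g CO₂ ÷ 44.009 g/mol = 0.01347 mol
mol H = 2 × 0.170 g H₂O ÷ 18.015 g/mol = 0.01887 mol
mass O = 0.310 − (0.1618 + 0.01902) = 0.1291 g → mol O = 0.1291 ÷ 15.999 = 0.008071 mol
mass % O = 0.1291 g ÷ 0.310 g × 100%

41.7%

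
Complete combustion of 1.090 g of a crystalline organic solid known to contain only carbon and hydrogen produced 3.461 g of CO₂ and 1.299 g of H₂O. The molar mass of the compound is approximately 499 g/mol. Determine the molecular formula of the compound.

C36H66

mol C = 3.461 g CO₂ ÷ 44.009 g/mol = 0.078643 mol
mol H = 2 × 1.299 g H₂O ÷ 18.015 g/mol = 0.14421 mol
Divide by the smallest (0.078643 mol): C 1.000, H 1.834
Multiplying each by 6 gives whole numbers: C 6.00, H 11.00
Empirical formula: C6H11
Empirical-formula mass = 83.15 g/mol; 499 ÷ 83.15 ≈ 6, so the molecular formula is C36H66.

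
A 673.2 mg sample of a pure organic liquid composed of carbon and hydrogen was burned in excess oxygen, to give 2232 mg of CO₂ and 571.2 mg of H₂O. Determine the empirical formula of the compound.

C4H5

mol C = 2.232 g CO₂ ÷ 44.009 g/mol = 0.050717 mol
mol H = 2 × 0.5712 g H₂O ÷ 18.015 g/mol = 0.063414 mol
Divide by the smallest (0.050717 mol): C 1.000, H 1.250
Multiplying each by 4 gives whole numbers: C 4.00, H 5.00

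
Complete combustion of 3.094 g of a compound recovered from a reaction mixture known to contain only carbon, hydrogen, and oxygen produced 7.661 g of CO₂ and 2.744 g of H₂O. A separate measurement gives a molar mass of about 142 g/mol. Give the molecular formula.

C8H14O2

mol C = 7.661 g CO₂ ÷ 44.009 g/mol = 0.17408 mol
mol H = 2 × 2.744 g H₂O ÷ 18.015 g/mol = 0.30464 mol
mass O = 3.094 − (2.0909 + 0.30707) = 0.69608 g → mol O = 0.69608 ÷ 15.999 = 0.043508 mol
Divide by the smallest (0.043508 mol): C 4.001, H 7.002, O 1.000
Empirical formula: C4H7O
Empirical-formula mass = 71.10 g/mol; 142 ÷ 71.10 ≈ 2, so the molecular formula is C8H14O2.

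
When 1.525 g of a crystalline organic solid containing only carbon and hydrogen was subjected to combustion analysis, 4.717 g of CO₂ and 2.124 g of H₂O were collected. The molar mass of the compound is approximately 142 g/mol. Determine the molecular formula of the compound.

C10H22

mol C = 4.717 g CO₂ ÷ 44.009 g/mol = 0.10718 mol
mol H = 2 × 2.124 g H₂O ÷ 18.015 g/mol = 0.23580 mol
Divide by the smallest (0.10718 mol): C 1.000, H 2.200
Multiplying each by 5 gives whole numbers: C 5.00, H 11.00
Empirical formula: C5H11
Empirical-formula mass = 71.14 g/mol; 142 ÷ 71.14 ≈ 2, so the molecular formula is C10H22.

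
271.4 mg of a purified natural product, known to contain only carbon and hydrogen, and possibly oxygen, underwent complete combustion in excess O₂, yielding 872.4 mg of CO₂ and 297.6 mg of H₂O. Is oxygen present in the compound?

mol C = 0.8724 g CO₂ ÷ 44.009 g/mol = 0.019823 mol
mol H = 2 × 0.2976 g H₂O ÷ 18.015 g/mol = 0.033039 mol
C and H together account for 0.27140 g — essentially the entire 0.2714 g sample — so the compound contains no oxygen.

no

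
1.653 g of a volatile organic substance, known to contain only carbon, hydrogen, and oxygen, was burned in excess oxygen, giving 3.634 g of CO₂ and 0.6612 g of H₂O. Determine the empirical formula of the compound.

mol C = 3.634 g CO₂ ÷ 44.009 g/mol = 0.082574 mol
mol H = 2 × 0.6612 g H₂O ÷ 18.015 g/mol = 0.073405 mol
mass O = 1.653 − (0.99180 + 0.073993) = 0.58721 g → mol O = 0.58721 ÷ 15.999 = 0.036703 mol
Divide by the smallest (0.036703 mol): C 2.250, H 2.000, O 1.000
Multiplying each by 4 gives whole numbers: C 9.00, H 8.00, O 4.00

C9H8O4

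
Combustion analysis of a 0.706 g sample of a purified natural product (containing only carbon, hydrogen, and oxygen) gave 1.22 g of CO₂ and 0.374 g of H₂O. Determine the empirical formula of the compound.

mol C = 1.22 g CO₂ ÷ 44.009 g/mol = 0.02772 mol
mol H = 2 × 0.374 g H₂O ÷ 18.015 g/mol = 0.04152 mol
mass O = 0.706 − (0.3330 + 0.04185) = 0.3312 g → mol O = 0.3312 ÷ 15.999 = 0.02070 mol
Divide by the smallest (0.02070 mol): C 1.339, H 2.006, O 1.000
Multiplying each by 3 gives whole numbers: C 4.02, H 6.02, O 3.00

C4H6O3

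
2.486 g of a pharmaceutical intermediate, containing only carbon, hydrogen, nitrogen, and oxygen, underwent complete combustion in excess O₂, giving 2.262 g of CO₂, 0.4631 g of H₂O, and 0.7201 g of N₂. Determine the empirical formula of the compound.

mol C = 2.262 g CO₂ ÷ 44.009 g/mol = 0.051399 mol
mol H = 2 × 0.4631 g H₂O ÷ 18.015 g/mol = 0.051413 mol
mol N = 2 × 0.7201 g N₂ ÷ 28.014 g/mol = 0.051410 mol
mass O = 2.486 − (0.61735 + 0.051824 + 0.72010) = 1.0967 g → mol O = 1.0967 ÷ 15.999 = 0.068550 mol
Divide by the smallest (0.051399 mol): C 1.000, H 1.000, N 1.000, O 1.334
Multiplying each by 3 gives whole numbers: C 3.00, H 3.00, N 3.00, O 4.00

C3H3N3O4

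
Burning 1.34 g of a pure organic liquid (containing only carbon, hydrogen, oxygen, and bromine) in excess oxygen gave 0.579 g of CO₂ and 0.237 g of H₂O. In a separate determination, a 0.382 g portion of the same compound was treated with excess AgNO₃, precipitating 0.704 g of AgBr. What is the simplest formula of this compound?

mol C = 0.579 g CO₂ ÷ 44.009 g/mol = 0.01316 mol
mol H = 2 × 0.237 g H₂O ÷ 18.015 g/mol = 0.02631 mol
From the AgBr data: mol Br per gram of compound = (0.704 ÷ 187.772) ÷ 0.382 = 0.009815 mol/g, so in the 1.34 g combustion sample mol Br = 0.01315 mol
mass O = 1.34 − (0.1580 + 0.02652 + 1.051) = 0.1046 g → mol O = 0.1046 ÷ 15.999 = 0.006537 mol
Divide by the smallest (0.006537 mol): C 2.013, H 4.025, Br 2.012, O 1.000

C2H4Br2O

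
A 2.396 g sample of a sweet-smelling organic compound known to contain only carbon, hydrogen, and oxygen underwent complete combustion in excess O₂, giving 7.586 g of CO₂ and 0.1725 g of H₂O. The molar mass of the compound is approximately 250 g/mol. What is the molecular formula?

mol C = 7.586 g CO₂ ÷ 44.009 g/mol = 0.17237 mol
mol H = 2 × 0.1725 g H₂O ÷ 18.015 g/mol = 0.019151 mol
mass O = 2.396 − (2.0704 + 0.019304) = 0.30631 g → mol O = 0.30631 ÷ 15.999 = 0.019146 mol
Divide by the smallest (0.019146 mol): C 9.003, H 1.000, O 1.000
Empirical formula: C9HO
Empirical-formula mass = 125.11 g/mol; 250 ÷ 125.11 ≈ 2, so the molecular formula is C18H2O2.

C18H2O2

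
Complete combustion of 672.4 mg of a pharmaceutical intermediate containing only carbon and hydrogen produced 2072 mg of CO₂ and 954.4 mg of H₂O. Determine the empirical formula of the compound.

C4H9

mol C = 2.072 g CO₂ ÷ 44.009 g/mol = 0.047081 mol
mol H = 2 × 0.9544 g H₂O ÷ 18.015 g/mol = 0.10596 mol
Divide by the smallest (0.047081 mol): C 1.000, H 2.250
Multiplying each by 4 gives whole numbers: C 4.00, H 9.00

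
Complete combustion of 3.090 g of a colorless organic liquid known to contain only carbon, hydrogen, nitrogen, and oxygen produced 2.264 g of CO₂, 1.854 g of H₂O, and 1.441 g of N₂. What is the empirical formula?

CH4N2O

mol C = 2.264 g CO₂ ÷ 44.009 g/mol = 0.051444 mol
mol H = 2 × 1.854 g H₂O ÷ 18.015 g/mol = 0.20583 mol
mol N = 2 × 1.441 g N₂ ÷ 28.014 g/mol = 0.10288 mol
mass O = 3.090 − (0.61789 + 0.20748 + 1.4410) = 0.82363 g → mol O = 0.82363 ÷ 15.999 = 0.051480 mol
Divide by the smallest (0.051444 mol): C 1.000, H 4.001, N 2.000, O 1.001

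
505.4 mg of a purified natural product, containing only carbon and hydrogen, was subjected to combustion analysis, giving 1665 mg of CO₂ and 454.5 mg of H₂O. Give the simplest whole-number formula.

mol C = 1.665 g CO₂ ÷ 44.009 g/mol = 0.037833 mol
mol H = 2 × 0.4545 g H₂O ÷ 18.015 g/mol = 0.050458 mol
Divide by the smallest (0.037833 mol): C 1.000, H 1.334
Multiplying each by 3 gives whole numbers: C 3.00, H 4.00

C3H4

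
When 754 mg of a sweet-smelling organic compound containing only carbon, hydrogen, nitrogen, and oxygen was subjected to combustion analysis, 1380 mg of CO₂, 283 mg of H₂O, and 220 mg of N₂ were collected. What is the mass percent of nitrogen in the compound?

29.2%

mol C = 1.38 g CO₂ ÷ 44.009 g/mol = 0.03136 mol
mol H = 2 × 0.283 g H₂O ÷ 18.015 g/mol = 0.03142 mol
mol N = 2 × 0.220 g N₂ ÷ 28.014 g/mol = 0.01571 mol
mass O = 0.754 − (0.3766 + 0.03167 + 0.2200) = 0.1257 g → mol O = 0.1257 ÷ 15.999 = 0.007857 mol
mass % N = 0.2200 g ÷ 0.754 g × 100%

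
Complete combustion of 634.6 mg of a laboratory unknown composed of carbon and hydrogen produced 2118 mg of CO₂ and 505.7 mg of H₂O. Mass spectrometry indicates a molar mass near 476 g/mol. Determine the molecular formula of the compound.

mol C = 2.118 g CO₂ ÷ 44.009 g/mol = 0.048127 mol
mol H = 2 × 0.5057 g H₂O ÷ 18.015 g/mol = 0.056142 mol
Divide by the smallest (0.048127 mol): C 1.000, H 1.167
Multiplying each by 6 gives whole numbers: C 6.00, H 7.00
Empirical formula: C6H7
Empirical-formula mass = 79.12 g/mol; 476 ÷ 79.12 ≈ 6, so the molecular formula is C36H42.

C36H42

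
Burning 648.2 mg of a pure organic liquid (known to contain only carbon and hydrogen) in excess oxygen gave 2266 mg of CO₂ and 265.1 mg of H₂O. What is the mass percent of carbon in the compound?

95.41%

mol C = 2.266 g CO₂ ÷ 44.009 g/mol = 0.051489 mol
mol H = 2 × 0.2651 g H₂O ÷ 18.015 g/mol = 0.029431 mol
mass % C = 0.61844 g ÷ 0.6482 g × 100%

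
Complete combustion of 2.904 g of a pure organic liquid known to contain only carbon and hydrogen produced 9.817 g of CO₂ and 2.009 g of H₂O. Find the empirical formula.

CH

mol C = 9.817 g CO₂ ÷ 44.009 g/mol = 0.22307 mol
mol H = 2 × 2.009 g H₂O ÷ 18.015 g/mol = 0.22304 mol
Divide by the smallest (0.22304 mol): C 1.000, H 1.000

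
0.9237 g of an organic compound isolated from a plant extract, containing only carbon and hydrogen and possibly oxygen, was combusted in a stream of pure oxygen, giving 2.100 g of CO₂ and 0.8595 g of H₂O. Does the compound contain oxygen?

yes

mol C = 2.100 g CO₂ ÷ 44.009 g/mol = 0.047718 mol
mol H = 2 × 0.8595 g H₂O ÷ 18.015 g/mol = 0.095420 mol
C and H account for only 0.66932 g of the 0.9237 g sample; the remaining 0.25438 g must be oxygen.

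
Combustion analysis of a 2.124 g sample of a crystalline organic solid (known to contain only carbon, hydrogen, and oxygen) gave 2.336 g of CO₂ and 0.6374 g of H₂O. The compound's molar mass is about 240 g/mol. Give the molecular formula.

C6H8O10

mol C = 2.336 g CO₂ ÷ 44.009 g/mol = 0.053080 mol
mol H = 2 × 0.6374 g H₂O ÷ 18.015 g/mol = 0.070763 mol
mass O = 2.124 − (0.63754 + 0.071329) = 1.4151 g → mol O = 1.4151 ÷ 15.999 = 0.088451 mol
Divide by the smallest (0.053080 mol): C 1.000, H 1.333, O 1.666
Multiplying each by 3 gives whole numbers: C 3.00, H 4.00, O 5.00
Empirical formula: C3H4O5
Empirical-formula mass = 120.06 g/mol; 240 ÷ 120.06 ≈ 2, so the molecular formula is C6H8O10.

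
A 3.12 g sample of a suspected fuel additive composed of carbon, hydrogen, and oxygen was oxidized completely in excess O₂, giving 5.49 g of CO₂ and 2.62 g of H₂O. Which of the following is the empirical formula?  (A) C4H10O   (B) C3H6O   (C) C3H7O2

mol C = 5.49 g CO₂ ÷ 44.009 g/mol = 0.1247 mol
mol H = 2 × 2.62 g H₂O ÷ 18.015 g/mol = 0.2909 mol
mass O = 3.12 − (1.498 + 0.2932) = 1.328 g → mol O = 1.328 ÷ 15.999 = 0.08303 mol
Divide by the smallest (0.08303 mol): C 1.502, H 3.503, O 1.000
Multiplying each by 2 gives whole numbers: C 3.00, H 7.01, O 2.00

(C) C3H7O2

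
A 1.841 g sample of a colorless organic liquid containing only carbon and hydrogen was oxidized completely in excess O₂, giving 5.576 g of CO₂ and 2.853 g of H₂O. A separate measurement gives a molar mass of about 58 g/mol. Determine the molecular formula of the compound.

mol C = 5.576 g CO₂ ÷ 44.009 g/mol = 0.12670 mol
mol H = 2 × 2.853 g H₂O ÷ 18.015 g/mol = 0.31674 mol
Divide by the smallest (0.12670 mol): C 1.000, H 2.500
Multiplying each by 2 gives whole numbers: C 2.00, H 5.00
Empirical formula: C2H5
Empirical-formula mass = 29.06 g/mol; 58 ÷ 29.06 ≈ 2, so the molecular formula is C4H10.

C4H10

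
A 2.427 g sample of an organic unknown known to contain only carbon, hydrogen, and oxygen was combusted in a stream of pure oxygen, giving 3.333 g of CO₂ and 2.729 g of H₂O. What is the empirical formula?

CH4O

mol C = 3.333 g CO₂ ÷ 44.009 g/mol = 0.075735 mol
mol H = 2 × 2.729 g H₂O ÷ 18.015 g/mol = 0.30297 mol
mass O = 2.427 − (0.90965 + 0.30539) = 1.2120 g → mol O = 1.2120 ÷ 15.999 = 0.075752 mol
Divide by the smallest (0.075735 mol): C 1.000, H 4.000, O 1.000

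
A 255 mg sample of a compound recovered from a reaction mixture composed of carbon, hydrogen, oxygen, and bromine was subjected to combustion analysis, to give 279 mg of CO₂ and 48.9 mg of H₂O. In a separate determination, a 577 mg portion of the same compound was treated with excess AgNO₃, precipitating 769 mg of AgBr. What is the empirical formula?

mol C = 0.279 g CO₂ ÷ 44.009 g/mol = 0.006340 mol
mol H = 2 × 0.0489 g H₂O ÷ 18.015 g/mol = 0.005429 mol
From the AgBr data: mol Br per gram of compound = (0.769 ÷ 187.772) ÷ 0.577 = 0.007098 mol/g, so in the 0.255 g combustion sample mol Br = 0.001810 mol
mass O = 0.255 − (0.07615 + 0.005472 + 0.1446) = 0.02876 g → mol O = 0.02876 ÷ 15.999 = 0.001798 mol
Divide by the smallest (0.001798 mol): C 3.526, H 3.020, Br 1.007, O 1.000
Multiplying each by 2 gives whole numbers: C 7.05, H 6.04, Br 2.01, O 2.00

C7H6Br2O2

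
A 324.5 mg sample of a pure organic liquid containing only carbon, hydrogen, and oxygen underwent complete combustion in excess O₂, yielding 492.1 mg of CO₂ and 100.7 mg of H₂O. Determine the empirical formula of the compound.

CHO

mol C = 0.4921 g CO₂ ÷ 44.009 g/mol = 0.011182 mol
mol H = 2 × 0.1007 g H₂O ÷ 18.015 g/mol = 0.011180 mol
mass O = 0.3245 − (0.13430 + 0.011269) = 0.17893 g → mol O = 0.17893 ÷ 15.999 = 0.011184 mol
Divide by the smallest (0.011180 mol): C 1.000, H 1.000, O 1.000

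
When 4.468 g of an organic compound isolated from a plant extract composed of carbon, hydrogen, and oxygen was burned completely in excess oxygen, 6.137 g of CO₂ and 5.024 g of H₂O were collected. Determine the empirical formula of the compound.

mol C = 6.137 g CO₂ ÷ 44.009 g/mol = 0.13945 mol
mol H = 2 × 5.024 g H₂O ÷ 18.015 g/mol = 0.55776 mol
mass O = 4.468 − (1.6749 + 0.56222) = 2.2309 g → mol O = 2.2309 ÷ 15.999 = 0.13944 mol
Divide by the smallest (0.13944 mol): C 1.000, H 4.000, O 1.000

CH4O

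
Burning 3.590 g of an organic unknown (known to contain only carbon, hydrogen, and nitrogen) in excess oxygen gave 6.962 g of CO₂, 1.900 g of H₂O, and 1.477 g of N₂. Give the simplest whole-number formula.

mol C = 6.962 g CO₂ ÷ 44.009 g/mol = 0.15819 mol
mol H = 2 × 1.900 g H₂O ÷ 18.015 g/mol = 0.21094 mol
mol N = 2 × 1.477 g N₂ ÷ 28.014 g/mol = 0.10545 mol
Divide by the smallest (0.10545 mol): C 1.500, H 2.000, N 1.000
Multiplying each by 2 gives whole numbers: C 3.00, H 4.00, N 2.00

C3H4N2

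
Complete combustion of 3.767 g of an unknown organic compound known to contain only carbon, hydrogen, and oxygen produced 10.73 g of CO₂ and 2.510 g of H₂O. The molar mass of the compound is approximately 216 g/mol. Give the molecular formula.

C14H16O2

mol C = 10.73 g CO₂ ÷ 44.009 g/mol = 0.24381 mol
mol H = 2 × 2.510 g H₂O ÷ 18.015 g/mol = 0.27866 mol
mass O = 3.767 − (2.9284 + 0.28089) = 0.55767 g → mol O = 0.55767 ÷ 15.999 = 0.034856 mol
Divide by the smallest (0.034856 mol): C 6.995, H 7.994, O 1.000
Empirical formula: C7H8O
Empirical-formula mass = 108.14 g/mol; 216 ÷ 108.14 ≈ 2, so the molecular formula is C14H16O2.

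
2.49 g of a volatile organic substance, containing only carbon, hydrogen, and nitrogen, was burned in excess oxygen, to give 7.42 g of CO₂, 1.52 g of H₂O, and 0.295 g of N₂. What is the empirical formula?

C8H8N

mol C = 7.42 g CO₂ ÷ 44.009 g/mol = 0.1686 mol
mol H = 2 × 1.52 g H₂O ÷ 18.015 g/mol = 0.1687 mol
mol N = 2 × 0.295 g N₂ ÷ 28.014 g/mol = 0.02106 mol
Divide by the smallest (0.02106 mol): C 8.005, H 8.012, N 1.000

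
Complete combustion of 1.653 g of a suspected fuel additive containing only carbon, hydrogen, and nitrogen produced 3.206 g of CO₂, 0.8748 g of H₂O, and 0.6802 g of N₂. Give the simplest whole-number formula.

C3H4N2

mol C = 3.206 g CO₂ ÷ 44.009 g/mol = 0.072849 mol
mol H = 2 × 0.8748 g H₂O ÷ 18.015 g/mol = 0.097119 mol
mol N = 2 × 0.6802 g N₂ ÷ 28.014 g/mol = 0.048561 mol
Divide by the smallest (0.048561 mol): C 1.500, H 2.000, N 1.000
Multiplying each by 2 gives whole numbers: C 3.00, H 4.00, N 2.00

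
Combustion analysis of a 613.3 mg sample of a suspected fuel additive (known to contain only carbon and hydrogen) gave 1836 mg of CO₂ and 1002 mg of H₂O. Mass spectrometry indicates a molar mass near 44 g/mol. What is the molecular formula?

C3H8

mol C = 1.836 g CO₂ ÷ 44.009 g/mol = 0.041719 mol
mol H = 2 × 1.002 g H₂O ÷ 18.015 g/mol = 0.11124 mol
Divide by the smallest (0.041719 mol): C 1.000, H 2.666
Multiplying each by 3 gives whole numbers: C 3.00, H 8.00
Empirical formula: C3H8
Empirical-formula mass = 44.10 g/mol; 44 ÷ 44.10 ≈ 1, so the molecular formula is C3H8.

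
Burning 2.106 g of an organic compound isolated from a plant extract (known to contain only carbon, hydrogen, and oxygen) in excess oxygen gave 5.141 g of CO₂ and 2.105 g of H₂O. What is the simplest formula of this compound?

C4H8O

mol C = 5.141 g CO₂ ÷ 44.009 g/mol = 0.11682 mol
mol H = 2 × 2.105 g H₂O ÷ 18.015 g/mol = 0.23369 mol
mass O = 2.106 − (1.4031 + 0.23556) = 0.46735 g → mol O = 0.46735 ÷ 15.999 = 0.029211 mol
Divide by the smallest (0.029211 mol): C 3.999, H 8.000, O 1.000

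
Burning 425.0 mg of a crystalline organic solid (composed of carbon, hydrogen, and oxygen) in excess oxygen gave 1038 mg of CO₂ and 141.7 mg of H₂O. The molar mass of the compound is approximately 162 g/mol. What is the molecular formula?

mol C = 1.038 g CO₂ ÷ 44.009 g/mol = 0.023586 mol
mol H = 2 × 0.1417 g H₂O ÷ 18.015 g/mol = 0.015731 mol
mass O = 0.4250 − (0.28329 + 0.015857) = 0.12585 g → mol O = 0.12585 ÷ 15.999 = 0.0078661 mol
Divide by the smallest (0.0078661 mol): C 2.998, H 2.000, O 1.000
Empirical formula: C3H2O
Empirical-formula mass = 54.05 g/mol; 162 ÷ 54.05 ≈ 3, so the molecular formula is C9H6O3.

C9H6O3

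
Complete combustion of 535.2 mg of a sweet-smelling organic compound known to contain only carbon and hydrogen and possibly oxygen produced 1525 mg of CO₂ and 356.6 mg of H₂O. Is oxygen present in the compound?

yes

mol C = 1.525 g CO₂ ÷ 44.009 g/mol = 0.034652 mol
mol H = 2 × 0.3566 g H₂O ÷ 18.015 g/mol = 0.039589 mol
C and H account for only 0.45611 g of the 0.5352 g sample; the remaining 0.079089 g must be oxygen.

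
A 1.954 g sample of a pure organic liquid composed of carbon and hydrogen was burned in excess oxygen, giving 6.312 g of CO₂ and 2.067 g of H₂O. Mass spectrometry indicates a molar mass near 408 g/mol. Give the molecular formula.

C30H48

mol C = 6.312 g CO₂ ÷ 44.009 g/mol = 0.14343 mol
mol H = 2 × 2.067 g H₂O ÷ 18.015 g/mol = 0.22948 mol
Divide by the smallest (0.14343 mol): C 1.000, H 1.600
Multiplying each by 5 gives whole numbers: C 5.00, H 8.00
Empirical formula: C5H8
Empirical-formula mass = 68.12 g/mol; 408 ÷ 68.12 ≈ 6, so the molecular formula is C30H48.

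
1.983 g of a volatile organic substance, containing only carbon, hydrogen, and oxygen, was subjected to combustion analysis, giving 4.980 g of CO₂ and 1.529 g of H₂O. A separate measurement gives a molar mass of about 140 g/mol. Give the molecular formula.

C8H12O2

mol C = 4.980 g CO₂ ÷ 44.009 g/mol = 0.11316 mol
mol H = 2 × 1.529 g H₂O ÷ 18.015 g/mol = 0.16975 mol
mass O = 1.983 − (1.3591 + 0.17111) = 0.45275 g → mol O = 0.45275 ÷ 15.999 = 0.028298 mol
Divide by the smallest (0.028298 mol): C 3.999, H 5.998, O 1.000
Empirical formula: C4H6O
Empirical-formula mass = 70.09 g/mol; 140 ÷ 70.09 ≈ 2, so the molecular formula is C8H12O2.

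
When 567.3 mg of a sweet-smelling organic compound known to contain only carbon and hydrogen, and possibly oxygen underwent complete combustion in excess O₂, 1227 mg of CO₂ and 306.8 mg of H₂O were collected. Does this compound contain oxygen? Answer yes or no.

mol C = 1.227 g CO₂ ÷ 44.009 g/mol = 0.027881 mol
mol H = 2 × 0.3068 g H₂O ÷ 18.015 g/mol = 0.034061 mol
C and H account for only 0.36921 g of the 0.5673 g sample; the remaining 0.19809 g must be oxygen.

yes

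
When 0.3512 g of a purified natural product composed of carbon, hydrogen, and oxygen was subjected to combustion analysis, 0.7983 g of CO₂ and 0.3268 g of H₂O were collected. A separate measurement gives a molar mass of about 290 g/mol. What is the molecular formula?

C15H30O5

mol C = 0.7983 g CO₂ ÷ 44.009 g/mol = 0.018139 mol
mol H = 2 × 0.3268 g H₂O ÷ 18.015 g/mol = 0.036281 mol
mass O = 0.3512 − (0.21787 + 0.036571) = 0.096756 g → mol O = 0.096756 ÷ 15.999 = 0.0060476 mol
Divide by the smallest (0.0060476 mol): C 2.999, H 5.999, O 1.000
Empirical formula: C3H6O
Empirical-formula mass = 58.08 g/mol; 290 ÷ 58.08 ≈ 5, so the molecular formula is C15H30O5.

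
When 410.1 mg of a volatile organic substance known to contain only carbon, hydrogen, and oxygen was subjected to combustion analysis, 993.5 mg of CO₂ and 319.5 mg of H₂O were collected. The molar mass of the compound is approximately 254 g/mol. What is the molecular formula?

mol C = 0.9935 g CO₂ ÷ 44.009 g/mol = 0.022575 mol
mol H = 2 × 0.3195 g H₂O ÷ 18.015 g/mol = 0.035470 mol
mass O = 0.4101 − (0.27115 + 0.035754) = 0.10320 g → mol O = 0.10320 ÷ 15.999 = 0.0064503 mol
Divide by the smallest (0.0064503 mol): C 3.500, H 5.499, O 1.000
Multiplying each by 2 gives whole numbers: C 7.00, H 11.00, O 2.00
Empirical formula: C7H11O2
Empirical-formula mass = 127.16 g/mol; 254 ÷ 127.16 ≈ 2, so the molecular formula is C14H22O4.

C14H22O4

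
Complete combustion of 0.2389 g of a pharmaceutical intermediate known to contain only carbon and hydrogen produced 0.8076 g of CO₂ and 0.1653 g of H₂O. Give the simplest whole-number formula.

mol C = 0.8076 g CO₂ ÷ 44.009 g/mol = 0.018351 mol
mol H = 2 × 0.1653 g H₂O ÷ 18.015 g/mol = 0.018351 mol
Divide by the smallest (0.018351 mol): C 1.000, H 1.000

CH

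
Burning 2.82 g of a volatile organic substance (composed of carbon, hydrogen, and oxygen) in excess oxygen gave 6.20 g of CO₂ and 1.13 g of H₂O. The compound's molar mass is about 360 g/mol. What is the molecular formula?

C18H16O8

mol C = 6.20 g CO₂ ÷ 44.009 g/mol = 0.1409 mol
mol H = 2 × 1.13 g H₂O ÷ 18.015 g/mol = 0.1255 mol
mass O = 2.82 − (1.692 + 0.1265) = 1.001 g → mol O = 1.001 ÷ 15.999 = 0.06259 mol
Divide by the smallest (0.06259 mol): C 2.251, H 2.004, O 1.000
Multiplying each by 4 gives whole numbers: C 9.00, H 8.02, O 4.00
Empirical formula: C9H8O4
Empirical-formula mass = 180.16 g/mol; 360 ÷ 180.16 ≈ 2, so the molecular formula is C18H16O8.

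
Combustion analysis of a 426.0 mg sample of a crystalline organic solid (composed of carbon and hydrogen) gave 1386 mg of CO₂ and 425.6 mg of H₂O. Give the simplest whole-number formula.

mol C = 1.386 g CO₂ ÷ 44.009 g/mol = 0.031494 mol
mol H = 2 × 0.4256 g H₂O ÷ 18.015 g/mol = 0.047250 mol
Divide by the smallest (0.031494 mol): C 1.000, H 1.500
Multiplying each by 2 gives whole numbers: C 2.00, H 3.00

C2H3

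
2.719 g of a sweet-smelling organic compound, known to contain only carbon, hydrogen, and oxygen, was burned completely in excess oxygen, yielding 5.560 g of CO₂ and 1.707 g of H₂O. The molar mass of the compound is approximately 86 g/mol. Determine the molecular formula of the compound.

C4H6O2

mol C = 5.560 g CO₂ ÷ 44.009 g/mol = 0.12634 mol
mol H = 2 × 1.707 g H₂O ÷ 18.015 g/mol = 0.18951 mol
mass O = 2.719 − (1.5174 + 0.19102) = 1.0105 g → mol O = 1.0105 ÷ 15.999 = 0.063162 mol
Divide by the smallest (0.063162 mol): C 2.000, H 3.000, O 1.000
Empirical formula: C2H3O
Empirical-formula mass = 43.05 g/mol; 86 ÷ 43.05 ≈ 2, so the molecular formula is C4H6O2.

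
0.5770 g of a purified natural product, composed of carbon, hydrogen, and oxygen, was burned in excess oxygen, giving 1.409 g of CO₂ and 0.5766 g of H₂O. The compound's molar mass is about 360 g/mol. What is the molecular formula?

mol C = 1.409 g CO₂ ÷ 44.009 g/mol = 0.032016 mol
mol H = 2 × 0.5766 g H₂O ÷ 18.015 g/mol = 0.064013 mol
mass O = 0.5770 − (0.38455 + 0.064525) = 0.12793 g → mol O = 0.12793 ÷ 15.999 = 0.0079960 mol
Divide by the smallest (0.0079960 mol): C 4.004, H 8.006, O 1.000
Empirical formula: C4H8O
Empirical-formula mass = 72.11 g/mol; 360 ÷ 72.11 ≈ 5, so the molecular formula is C20H40O5.

C20H40O5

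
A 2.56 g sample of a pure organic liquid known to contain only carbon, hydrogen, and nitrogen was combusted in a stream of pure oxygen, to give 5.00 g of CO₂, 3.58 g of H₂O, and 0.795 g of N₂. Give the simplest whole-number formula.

C2H7N

mol C = 5.00 g CO₂ ÷ 44.009 g/mol = 0.1136 mol
mol H = 2 × 3.58 g H₂O ÷ 18.015 g/mol = 0.3974 mol
mol N = 2 × 0.795 g N₂ ÷ 28.014 g/mol = 0.05676 mol
Divide by the smallest (0.05676 mol): C 2.002, H 7.003, N 1.000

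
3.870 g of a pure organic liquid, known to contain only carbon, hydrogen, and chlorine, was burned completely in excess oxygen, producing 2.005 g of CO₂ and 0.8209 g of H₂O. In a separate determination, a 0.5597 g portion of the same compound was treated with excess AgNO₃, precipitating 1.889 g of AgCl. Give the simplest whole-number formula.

CH2Cl2

mol C = 2.005 g CO₂ ÷ 44.009 g/mol = 0.045559 mol
mol H = 2 × 0.8209 g H₂O ÷ 18.015 g/mol = 0.091135 mol
From the AgCl data: mol Cl per gram of compound = (1.889 ÷ 143.318) ÷ 0.5597 = 0.023549 mol/g, so in the 3.870 g combustion sample mol Cl = 0.091135 mol
Divide by the smallest (0.045559 mol): C 1.000, H 2.000, Cl 2.000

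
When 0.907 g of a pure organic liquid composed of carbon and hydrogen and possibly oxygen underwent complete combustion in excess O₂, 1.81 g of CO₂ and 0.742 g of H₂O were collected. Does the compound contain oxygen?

yes

mol C = 1.81 g CO₂ ÷ 44.009 g/mol = 0.04113 mol
mol H = 2 × 0.742 g H₂O ÷ 18.015 g/mol = 0.08238 mol
C and H account for only 0.5770 g of the 0.907 g sample; the remaining 0.3300 g must be oxygen.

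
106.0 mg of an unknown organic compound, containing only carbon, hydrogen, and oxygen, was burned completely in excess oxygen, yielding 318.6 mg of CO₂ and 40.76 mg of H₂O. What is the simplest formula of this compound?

C8H5O

mol C = 0.3186 g CO₂ ÷ 44.009 g/mol = 0.0072394 mol
mol H = 2 × 0.04076 g H₂O ÷ 18.015 g/mol = 0.0045251 mol
mass O = 0.1060 − (0.086953 + 0.0045613) = 0.014486 g → mol O = 0.014486 ÷ 15.999 = 0.00090543 mol
Divide by the smallest (0.00090543 mol): C 7.996, H 4.998, O 1.000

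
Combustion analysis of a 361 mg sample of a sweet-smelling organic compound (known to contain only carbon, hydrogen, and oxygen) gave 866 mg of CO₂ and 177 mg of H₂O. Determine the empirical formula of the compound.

mol C = 0.866 g CO₂ ÷ 44.009 g/mol = 0.01968 mol
mol H = 2 × 0.177 g H₂O ÷ 18.015 g/mol = 0.01965 mol
mass O = 0.361 − (0.2363 + 0.01981) = 0.1048 g → mol O = 0.1048 ÷ 15.999 = 0.006553 mol
Divide by the smallest (0.006553 mol): C 3.003, H 2.999, O 1.000

C3H3O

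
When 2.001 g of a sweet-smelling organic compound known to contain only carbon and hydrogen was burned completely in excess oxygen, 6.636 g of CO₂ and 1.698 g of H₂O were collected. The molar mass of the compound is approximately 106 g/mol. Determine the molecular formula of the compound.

C8H10

mol C = 6.636 g CO₂ ÷ 44.009 g/mol = 0.15079 mol
mol H = 2 × 1.698 g H₂O ÷ 18.015 g/mol = 0.18851 mol
Divide by the smallest (0.15079 mol): C 1.000, H 1.250
Multiplying each by 4 gives whole numbers: C 4.00, H 5.00
Empirical formula: C4H5
Empirical-formula mass = 53.08 g/mol; 106 ÷ 53.08 ≈ 2, so the molecular formula is C8H10.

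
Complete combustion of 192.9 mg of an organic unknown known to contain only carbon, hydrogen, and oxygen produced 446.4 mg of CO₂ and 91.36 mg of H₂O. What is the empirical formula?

mol C = 0.4464 g CO₂ ÷ 44.009 g/mol = 0.010143 mol
mol H = 2 × 0.09136 g H₂O ÷ 18.015 g/mol = 0.010143 mol
mass O = 0.1929 − (0.12183 + 0.010224) = 0.060844 g → mol O = 0.060844 ÷ 15.999 = 0.0038030 mol
Divide by the smallest (0.0038030 mol): C 2.667, H 2.667, O 1.000
Multiplying each by 3 gives whole numbers: C 8.00, H 8.00, O 3.00

C8H8O3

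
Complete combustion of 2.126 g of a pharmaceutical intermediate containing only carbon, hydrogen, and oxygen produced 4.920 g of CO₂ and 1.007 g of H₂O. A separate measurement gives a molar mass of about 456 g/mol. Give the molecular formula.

C24H24O9

mol C = 4.920 g CO₂ ÷ 44.009 g/mol = 0.11180 mol
mol H = 2 × 1.007 g H₂O ÷ 18.015 g/mol = 0.11180 mol
mass O = 2.126 − (1.3428 + 0.11269) = 0.67054 g → mol O = 0.67054 ÷ 15.999 = 0.041911 mol
Divide by the smallest (0.041911 mol): C 2.667, H 2.667, O 1.000
Multiplying each by 3 gives whole numbers: C 8.00, H 8.00, O 3.00
Empirical formula: C8H8O3
Empirical-formula mass = 152.15 g/mol; 456 ÷ 152.15 ≈ 3, so the molecular formula is C24H24O9.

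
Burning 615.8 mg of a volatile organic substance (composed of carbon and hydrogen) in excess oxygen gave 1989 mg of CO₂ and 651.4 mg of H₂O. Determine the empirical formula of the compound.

mol C = 1.989 g CO₂ ÷ 44.009 g/mol = 0.045195 mol
mol H = 2 × 0.6514 g H₂O ÷ 18.015 g/mol = 0.072318 mol
Divide by the smallest (0.045195 mol): C 1.000, H 1.600
Multiplying each by 5 gives whole numbers: C 5.00, H 8.00

C5H8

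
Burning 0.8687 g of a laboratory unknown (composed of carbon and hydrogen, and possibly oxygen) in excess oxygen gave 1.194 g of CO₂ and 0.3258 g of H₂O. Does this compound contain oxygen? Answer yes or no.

yes

mol C = 1.194 g CO₂ ÷ 44.009 g/mol = 0.027131 mol
mol H = 2 × 0.3258 g H₂O ÷ 18.015 g/mol = 0.036170 mol
C and H account for only 0.36233 g of the 0.8687 g sample; the remaining 0.50637 g must be oxygen.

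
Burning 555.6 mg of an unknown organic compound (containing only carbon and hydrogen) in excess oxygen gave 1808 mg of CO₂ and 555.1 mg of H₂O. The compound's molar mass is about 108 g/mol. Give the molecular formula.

C8H12

mol C = 1.808 g CO₂ ÷ 44.009 g/mol = 0.041083 mol
mol H = 2 × 0.5551 g H₂O ÷ 18.015 g/mol = 0.061626 mol
Divide by the smallest (0.041083 mol): C 1.000, H 1.500
Multiplying each by 2 gives whole numbers: C 2.00, H 3.00
Empirical formula: C2H3
Empirical-formula mass = 27.05 g/mol; 108 ÷ 27.05 ≈ 4, so the molecular formula is C8H12.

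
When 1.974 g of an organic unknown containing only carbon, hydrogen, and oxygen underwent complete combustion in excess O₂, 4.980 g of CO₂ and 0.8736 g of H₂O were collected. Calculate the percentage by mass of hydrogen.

4.95%

mol C = 4.980 g CO₂ ÷ 44.009 g/mol = 0.11316 mol
mol H = 2 × 0.8736 g H₂O ÷ 18.015 g/mol = 0.096986 mol
mass O = 1.974 − (1.3591 + 0.097762) = 0.51709 g → mol O = 0.51709 ÷ 15.999 = 0.032320 mol
mass % H = 0.097762 g ÷ 1.974 g × 100%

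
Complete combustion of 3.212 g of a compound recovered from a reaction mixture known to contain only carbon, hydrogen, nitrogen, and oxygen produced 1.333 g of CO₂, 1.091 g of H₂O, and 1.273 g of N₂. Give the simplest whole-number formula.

mol C = 1.333 g CO₂ ÷ 44.009 g/mol = 0.030289 mol
mol H = 2 × 1.091 g H₂O ÷ 18.015 g/mol = 0.12112 mol
mol N = 2 × 1.273 g N₂ ÷ 28.014 g/mol = 0.090883 mol
mass O = 3.212 − (0.36380 + 0.12209 + 1.2730) = 1.4531 g → mol O = 1.4531 ÷ 15.999 = 0.090825 mol
Divide by the smallest (0.030289 mol): C 1.000, H 3.999, N 3.001, O 2.999

CH4N3O3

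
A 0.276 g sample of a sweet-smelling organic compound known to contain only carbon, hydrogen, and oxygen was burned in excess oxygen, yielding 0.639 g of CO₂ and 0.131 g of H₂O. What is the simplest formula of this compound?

mol C = 0.639 g CO₂ ÷ 44.009 g/mol = 0.01452 mol
mol H = 2 × 0.131 g H₂O ÷ 18.015 g/mol = 0.01454 mol
mass O = 0.276 − (0.1744 + 0.01466) = 0.08694 g → mol O = 0.08694 ÷ 15.999 = 0.005434 mol
Divide by the smallest (0.005434 mol): C 2.672, H 2.676, O 1.000
Multiplying each by 3 gives whole numbers: C 8.02, H 8.03, O 3.00

C8H8O3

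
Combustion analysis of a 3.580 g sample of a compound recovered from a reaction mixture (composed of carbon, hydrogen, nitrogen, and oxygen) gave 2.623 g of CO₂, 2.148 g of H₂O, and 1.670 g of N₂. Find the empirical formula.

CH4N2O

mol C = 2.623 g CO₂ ÷ 44.009 g/mol = 0.059601 mol
mol H = 2 × 2.148 g H₂O ÷ 18.015 g/mol = 0.23847 mol
mol N = 2 × 1.670 g N₂ ÷ 28.014 g/mol = 0.11923 mol
mass O = 3.580 − (0.71587 + 0.24038 + 1.6700) = 0.95375 g → mol O = 0.95375 ÷ 15.999 = 0.059613 mol
Divide by the smallest (0.059601 mol): C 1.000, H 4.001, N 2.000, O 1.000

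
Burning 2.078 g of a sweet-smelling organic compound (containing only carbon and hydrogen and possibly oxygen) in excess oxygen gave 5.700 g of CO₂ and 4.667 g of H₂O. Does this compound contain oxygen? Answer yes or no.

mol C = 5.700 g CO₂ ÷ 44.009 g/mol = 0.12952 mol
mol H = 2 × 4.667 g H₂O ÷ 18.015 g/mol = 0.51812 mol
C and H together account for 2.0779 g — essentially the entire 2.078 g sample — so the compound contains no oxygen.

no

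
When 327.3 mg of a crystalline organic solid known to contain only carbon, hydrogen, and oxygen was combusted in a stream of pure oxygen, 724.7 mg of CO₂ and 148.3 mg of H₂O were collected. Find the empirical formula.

mol C = 0.7247 g CO₂ ÷ 44.009 g/mol = 0.016467 mol
mol H = 2 × 0.1483 g H₂O ÷ 18.015 g/mol = 0.016464 mol
mass O = 0.3273 − (0.19779 + 0.016596) = 0.11292 g → mol O = 0.11292 ÷ 15.999 = 0.0070578 mol
Divide by the smallest (0.0070578 mol): C 2.333, H 2.333, O 1.000
Multiplying each by 3 gives whole numbers: C 7.00, H 7.00, O 3.00

C7H7O3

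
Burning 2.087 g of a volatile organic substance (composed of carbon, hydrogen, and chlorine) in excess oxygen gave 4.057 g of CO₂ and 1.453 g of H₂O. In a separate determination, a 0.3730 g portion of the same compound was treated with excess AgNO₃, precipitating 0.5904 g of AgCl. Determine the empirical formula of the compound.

C4H7Cl

mol C = 4.057 g CO₂ ÷ 44.009 g/mol = 0.092186 mol
mol H = 2 × 1.453 g H₂O ÷ 18.015 g/mol = 0.16131 mol
From the AgCl data: mol Cl per gram of compound = (0.5904 ÷ 143.318) ÷ 0.3730 = 0.011044 mol/g, so in the 2.087 g combustion sample mol Cl = 0.023049 mol
Divide by the smallest (0.023049 mol): C 3.999, H 6.998, Cl 1.000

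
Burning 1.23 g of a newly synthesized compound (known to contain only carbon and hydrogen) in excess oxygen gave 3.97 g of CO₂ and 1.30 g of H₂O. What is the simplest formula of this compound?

mol C = 3.97 g CO₂ ÷ 44.009 g/mol = 0.09021 mol
mol H = 2 × 1.30 g H₂O ÷ 18.015 g/mol = 0.1443 mol
Divide by the smallest (0.09021 mol): C 1.000, H 1.600
Multiplying each by 5 gives whole numbers: C 5.00, H 8.00

C5H8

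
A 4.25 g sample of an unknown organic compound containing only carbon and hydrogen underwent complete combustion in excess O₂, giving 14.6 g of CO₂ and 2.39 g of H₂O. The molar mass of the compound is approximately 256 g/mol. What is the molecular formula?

C20H16

mol C = 14.6 g CO₂ ÷ 44.009 g/mol = 0.3318 mol
mol H = 2 × 2.39 g H₂O ÷ 18.015 g/mol = 0.2653 mol
Divide by the smallest (0.2653 mol): C 1.250, H 1.000
Multiplying each by 4 gives whole numbers: C 5.00, H 4.00
Empirical formula: C5H4
Empirical-formula mass = 64.09 g/mol; 256 ÷ 64.09 ≈ 4, so the molecular formula is C20H16.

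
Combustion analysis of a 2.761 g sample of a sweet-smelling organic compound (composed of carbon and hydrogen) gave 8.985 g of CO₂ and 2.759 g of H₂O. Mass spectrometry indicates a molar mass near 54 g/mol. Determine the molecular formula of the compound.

mol C = 8.985 g CO₂ ÷ 44.009 g/mol = 0.20416 mol
mol H = 2 × 2.759 g H₂O ÷ 18.015 g/mol = 0.30630 mol
Divide by the smallest (0.20416 mol): C 1.000, H 1.500
Multiplying each by 2 gives whole numbers: C 2.00, H 3.00
Empirical formula: C2H3
Empirical-formula mass = 27.05 g/mol; 54 ÷ 27.05 ≈ 2, so the molecular formula is C4H6.

C4H6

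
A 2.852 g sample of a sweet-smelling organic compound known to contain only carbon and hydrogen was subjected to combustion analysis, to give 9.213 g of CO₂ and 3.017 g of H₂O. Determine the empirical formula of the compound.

C5H8

mol C = 9.213 g CO₂ ÷ 44.009 g/mol = 0.20934 mol
mol H = 2 × 3.017 g H₂O ÷ 18.015 g/mol = 0.33494 mol
Divide by the smallest (0.20934 mol): C 1.000, H 1.600
Multiplying each by 5 gives whole numbers: C 5.00, H 8.00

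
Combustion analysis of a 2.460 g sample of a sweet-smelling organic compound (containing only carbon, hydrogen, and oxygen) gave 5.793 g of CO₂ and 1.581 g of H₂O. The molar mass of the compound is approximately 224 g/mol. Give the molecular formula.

mol C = 5.793 g CO₂ ÷ 44.009 g/mol = 0.13163 mol
mol H = 2 × 1.581 g H₂O ÷ 18.015 g/mol = 0.17552 mol
mass O = 2.460 − (1.5810 + 0.17692) = 0.70204 g → mol O = 0.70204 ÷ 15.999 = 0.043880 mol
Divide by the smallest (0.043880 mol): C 3.000, H 4.000, O 1.000
Empirical formula: C3H4O
Empirical-formula mass = 56.06 g/mol; 224 ÷ 56.06 ≈ 4, so the molecular formula is C12H16O4.

C12H16O4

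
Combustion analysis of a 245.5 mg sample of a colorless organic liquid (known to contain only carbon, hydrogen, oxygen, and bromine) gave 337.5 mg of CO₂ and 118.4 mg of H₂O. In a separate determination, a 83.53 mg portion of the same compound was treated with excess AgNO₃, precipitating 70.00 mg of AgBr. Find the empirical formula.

mol C = 0.3375 g CO₂ ÷ 44.009 g/mol = 0.0076689 mol
mol H = 2 × 0.1184 g H₂O ÷ 18.015 g/mol = 0.013145 mol
From the AgBr data: mol Br per gram of compound = (0.07000 ÷ 187.772) ÷ 0.08353 = 0.0044630 mol/g, so in the 0.2455 g combustion sample mol Br = 0.0010957 mol
mass O = 0.2455 − (0.092111 + 0.013250 + 0.087548) = 0.052592 g → mol O = 0.052592 ÷ 15.999 = 0.0032872 mol
Divide by the smallest (0.0010957 mol): C 6.999, H 11.997, Br 1.000, O 3.000

C7H12BrO3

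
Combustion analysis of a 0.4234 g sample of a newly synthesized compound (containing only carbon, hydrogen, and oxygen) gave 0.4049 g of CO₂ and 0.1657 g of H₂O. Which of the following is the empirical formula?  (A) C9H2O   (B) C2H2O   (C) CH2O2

mol C = 0.4049 g CO₂ ÷ 44.009 g/mol = 0.0092004 mol
mol H = 2 × 0.1657 g H₂O ÷ 18.015 g/mol = 0.018396 mol
mass O = 0.4234 − (0.11051 + 0.018543) = 0.29435 g → mol O = 0.29435 ÷ 15.999 = 0.018398 mol
Divide by the smallest (0.0092004 mol): C 1.000, H 1.999, O 2.000

(C) CH2O2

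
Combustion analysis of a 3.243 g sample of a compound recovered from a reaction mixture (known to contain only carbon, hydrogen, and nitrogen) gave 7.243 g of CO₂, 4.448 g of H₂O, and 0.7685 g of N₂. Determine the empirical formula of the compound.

C3H9N

mol C = 7.243 g CO₂ ÷ 44.009 g/mol = 0.16458 mol
mol H = 2 × 4.448 g H₂O ÷ 18.015 g/mol = 0.49381 mol
mol N = 2 × 0.7685 g N₂ ÷ 28.014 g/mol = 0.054865 mol
Divide by the smallest (0.054865 mol): C 3.000, H 9.000, N 1.000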